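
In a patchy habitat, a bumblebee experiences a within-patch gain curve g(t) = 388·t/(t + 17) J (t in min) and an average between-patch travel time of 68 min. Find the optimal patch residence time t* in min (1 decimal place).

34.0 min

By the marginal value theorem, leave when the instantaneous gain rate g'(t) equals the habitat-wide average g(t)/(T + t).
g'(t) = 388·17/(t + 17)². Setting 388·17/(t+17)² = 388t/[(t+17)(68+t)] gives 17(68+t) = t(t+17), so t² = 17×68 = 1156.
t* = √1156 = 34 min.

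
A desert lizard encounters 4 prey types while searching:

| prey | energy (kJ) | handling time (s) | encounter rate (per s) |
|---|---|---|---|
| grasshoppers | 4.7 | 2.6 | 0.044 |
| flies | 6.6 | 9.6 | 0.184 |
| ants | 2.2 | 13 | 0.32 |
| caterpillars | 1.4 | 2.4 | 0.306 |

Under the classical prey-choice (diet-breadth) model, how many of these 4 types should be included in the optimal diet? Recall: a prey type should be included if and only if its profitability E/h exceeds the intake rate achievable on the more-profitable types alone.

3

Rank by E/h (kJ/s): grasshoppers 1.81, flies 0.688, caterpillars 0.583, ants 0.169. Include each in turn until the next type's E/h falls below the running intake rate.
Rate on top 1: 0.1856. flies: 0.688 > 0.1856 → include.
Rate on top 2: 0.4933. caterpillars: 0.583 > 0.4933 → include.
Rate on top 3: 0.5116. ants: 0.169 < 0.5116 → exclude; stop.
Optimal diet: grasshoppers, flies, caterpillars — 3 of 4 types.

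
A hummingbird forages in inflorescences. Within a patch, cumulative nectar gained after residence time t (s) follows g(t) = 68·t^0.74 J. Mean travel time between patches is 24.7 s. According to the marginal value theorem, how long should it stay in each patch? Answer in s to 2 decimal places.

70.30 s

Optimal t* satisfies g'(t*) = g(t*)/(T + t*).
g'(t) = 0.74·68·t^-0.26. Setting 0.74·68·t^-0.26 = 68·t^0.74/(24.7+t) gives 0.74(24.7+t) = t, so 0.26·t = 0.74×24.7.
t* = 0.74×24.7/0.26 = 70.3 s.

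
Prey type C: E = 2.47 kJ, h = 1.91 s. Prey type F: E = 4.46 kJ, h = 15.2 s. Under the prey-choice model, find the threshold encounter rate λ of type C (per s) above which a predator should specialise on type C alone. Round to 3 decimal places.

Drop type F once their profitability E₂/h₂ falls below the rate achievable on type C alone: E₂/h₂ = λE₁/(1 + λh₁).
Solve for λ: λE₁h₂ = E₂(1 + λh₁) → λ(E₁h₂ − E₂h₁) = E₂ → λ = E₂/(E₁h₂ − E₂h₁).
λ = 4.46/(2.47×15.2 − 4.46×1.91) = 4.46/29.03 = 0.1537 per s.

0.154 per s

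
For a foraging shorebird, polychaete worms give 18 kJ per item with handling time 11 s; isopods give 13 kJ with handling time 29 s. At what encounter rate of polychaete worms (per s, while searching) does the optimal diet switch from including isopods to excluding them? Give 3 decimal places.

At the threshold, the rate on polychaete worms alone equals the profitability of isopods: λ·18/(1 + λ·11) = 13/29 = 0.4483.
Rearranging, λ(18 − 0.4483×11) = 0.4483, so λ = 0.4483/13.07 = 0.0343 per s.

0.034 per s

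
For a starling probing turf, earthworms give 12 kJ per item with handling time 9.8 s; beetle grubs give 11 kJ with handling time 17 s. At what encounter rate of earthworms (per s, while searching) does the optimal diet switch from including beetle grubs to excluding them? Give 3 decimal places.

The zero-one rule: include beetle grubs iff E₂/h₂ > λE₁/(1+λh₁). Equality gives the switch point.
λE₁h₂ = E₂ + λE₂h₁ ⇒ λ = E₂/(E₁h₂ − E₂h₁) = 11/(204 − 107.8) = 0.1143 per s.

0.114 per s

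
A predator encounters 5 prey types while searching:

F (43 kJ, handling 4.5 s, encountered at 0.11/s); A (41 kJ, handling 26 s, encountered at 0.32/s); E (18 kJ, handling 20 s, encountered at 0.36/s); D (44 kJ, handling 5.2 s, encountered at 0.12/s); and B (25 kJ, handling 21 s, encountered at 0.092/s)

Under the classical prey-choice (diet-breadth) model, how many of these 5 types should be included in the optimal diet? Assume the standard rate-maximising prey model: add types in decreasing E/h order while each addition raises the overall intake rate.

Rank by E/h (kJ/s): F 9.56, D 8.46, A 1.58, B 1.19, E 0.9. Include each in turn until the next type's E/h falls below the running intake rate.
Rate on top 1: 3.164. D: 8.46 > 3.164 → include.
Rate on top 2: 4.724. A: 1.58 < 4.724 → exclude; stop.
Optimal diet: F, D — 2 of 5 types.

2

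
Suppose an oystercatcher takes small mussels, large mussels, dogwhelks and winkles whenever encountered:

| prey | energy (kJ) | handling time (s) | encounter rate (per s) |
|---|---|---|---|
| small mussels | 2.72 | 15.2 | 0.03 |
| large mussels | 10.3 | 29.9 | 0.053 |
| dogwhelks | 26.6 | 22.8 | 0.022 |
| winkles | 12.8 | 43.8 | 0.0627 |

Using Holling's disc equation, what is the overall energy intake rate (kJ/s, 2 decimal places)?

0.32 kJ/s

R = (0.03×2.72 + 0.053×10.3 + 0.022×26.6 + 0.0627×12.8) / (1 + 0.03×15.2 + 0.053×29.9 + 0.022×22.8 + 0.0627×43.8) = 2.015/6.289 = 0.3205 kJ/s.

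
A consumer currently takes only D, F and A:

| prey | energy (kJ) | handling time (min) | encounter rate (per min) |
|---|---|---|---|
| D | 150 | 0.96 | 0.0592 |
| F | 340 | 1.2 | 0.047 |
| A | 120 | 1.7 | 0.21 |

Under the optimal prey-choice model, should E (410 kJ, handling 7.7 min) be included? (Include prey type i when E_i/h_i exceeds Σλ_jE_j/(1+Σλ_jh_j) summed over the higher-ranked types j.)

Intake rate on the current diet: R = (0.0592×150 + 0.047×340 + 0.21×120) / (1 + 0.0592×0.96 + 0.047×1.2 + 0.21×1.7) = 50.06/1.47 = 34.05 kJ/min.
E: E/h = 410/7.7 = 53.25 kJ/min.
Since 53.25 > R, including E increases the long-run rate.

Yes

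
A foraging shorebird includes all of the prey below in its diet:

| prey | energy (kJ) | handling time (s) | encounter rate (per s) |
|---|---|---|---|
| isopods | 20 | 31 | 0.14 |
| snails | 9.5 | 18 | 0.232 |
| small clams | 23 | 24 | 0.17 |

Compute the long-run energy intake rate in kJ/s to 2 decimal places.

0.66 kJ/s

Energy encountered per unit search time: 0.14×20 + 0.232×9.5 + 0.17×23 = 8.914 kJ/s.
Handling time per unit search time: 0.14×31 + 0.232×18 + 0.17×24 = 12.6.
Rate = 8.914/(1 + 12.6) = 0.6556 kJ/s.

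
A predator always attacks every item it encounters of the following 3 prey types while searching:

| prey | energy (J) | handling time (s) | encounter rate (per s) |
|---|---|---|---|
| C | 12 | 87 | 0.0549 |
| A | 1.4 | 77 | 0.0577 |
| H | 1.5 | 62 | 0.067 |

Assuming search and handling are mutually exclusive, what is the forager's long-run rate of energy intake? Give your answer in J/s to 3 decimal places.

0.058 J/s

Energy encountered per unit search time: 0.0549×12 + 0.0577×1.4 + 0.067×1.5 = 0.8401 J/s.
Handling time per unit search time: 0.0549×87 + 0.0577×77 + 0.067×62 = 13.37.
Rate = 0.8401/(1 + 13.37) = 0.05845 J/s.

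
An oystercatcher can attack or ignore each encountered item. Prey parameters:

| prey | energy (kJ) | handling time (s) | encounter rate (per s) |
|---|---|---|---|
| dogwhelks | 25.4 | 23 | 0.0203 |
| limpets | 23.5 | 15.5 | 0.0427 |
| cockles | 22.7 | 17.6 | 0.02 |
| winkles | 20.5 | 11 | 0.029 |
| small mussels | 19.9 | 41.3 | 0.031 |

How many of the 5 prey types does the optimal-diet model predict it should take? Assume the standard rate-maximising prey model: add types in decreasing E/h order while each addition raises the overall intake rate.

Profitabilities (E/h, kJ/s): winkles 1.86, limpets 1.52, cockles 1.29, dogwhelks 1.1, small mussels 0.482. Add prey in this order while the next type's profitability exceeds the intake rate on those already taken.
Rate on top 1: 0.4507. limpets: 1.52 > 0.4507 → include.
Rate on top 2: 0.8067. cockles: 1.29 > 0.8067 → include.
Rate on top 3: 0.8796. dogwhelks: 1.1 > 0.8796 → include.
Rate on top 4: 0.9171. small mussels: 0.482 < 0.9171 → exclude; stop.
Optimal diet: winkles, limpets, cockles, dogwhelks — 4 of 5 types.

4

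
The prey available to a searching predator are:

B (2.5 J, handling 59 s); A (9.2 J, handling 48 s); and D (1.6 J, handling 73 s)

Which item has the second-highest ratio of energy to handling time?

B

In descending order of E/h:
A: 9.2/48 = 0.192 J/s
B: 2.5/59 = 0.0424 J/s
D: 1.6/73 = 0.0219 J/s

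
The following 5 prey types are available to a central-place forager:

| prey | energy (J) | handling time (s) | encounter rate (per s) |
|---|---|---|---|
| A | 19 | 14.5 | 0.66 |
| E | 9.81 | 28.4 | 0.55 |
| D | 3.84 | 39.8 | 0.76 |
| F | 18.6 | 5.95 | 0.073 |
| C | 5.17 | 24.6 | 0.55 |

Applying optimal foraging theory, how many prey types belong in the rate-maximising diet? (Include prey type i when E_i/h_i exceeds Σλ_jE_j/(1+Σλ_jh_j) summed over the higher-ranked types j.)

2

E/h in descending order: F 3.13, A 1.31, E 0.345, C 0.21, D 0.0965 J/s. The optimal diet is the largest prefix of this list for which every included type satisfies E_i/h_i > R on the types above it.
Rate on top 1: 0.9466. A: 1.31 > 0.9466 → include.
Rate on top 2: 1.263. E: 0.345 < 1.263 → exclude; stop.
Optimal diet: F, A — 2 of 5 types.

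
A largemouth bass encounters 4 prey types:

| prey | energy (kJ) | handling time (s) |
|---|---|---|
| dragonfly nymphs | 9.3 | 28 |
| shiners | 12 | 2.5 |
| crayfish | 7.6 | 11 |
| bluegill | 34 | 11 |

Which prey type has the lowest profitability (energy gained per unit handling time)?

dragonfly nymphs

In descending order of E/h:
shiners: 12/2.5 = 4.8 kJ/s
bluegill: 34/11 = 3.09 kJ/s
crayfish: 7.6/11 = 0.691 kJ/s
dragonfly nymphs: 9.3/28 = 0.332 kJ/s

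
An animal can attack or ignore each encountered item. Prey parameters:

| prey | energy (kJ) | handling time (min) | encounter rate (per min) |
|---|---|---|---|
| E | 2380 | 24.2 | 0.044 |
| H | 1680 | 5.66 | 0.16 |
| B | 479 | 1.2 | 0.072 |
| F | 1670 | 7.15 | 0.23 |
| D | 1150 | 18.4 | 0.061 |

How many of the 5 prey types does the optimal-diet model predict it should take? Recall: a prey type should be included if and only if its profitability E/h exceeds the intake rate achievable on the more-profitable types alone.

Rank by E/h (kJ/min): B 399, H 297, F 234, E 98.3, D 62.5. Include each in turn until the next type's E/h falls below the running intake rate.
Rate on top 1: 31.75. H: 297 > 31.75 → include.
Rate on top 2: 152.3. F: 234 > 152.3 → include.
Rate on top 3: 189. E: 98.3 < 189 → exclude; stop.
Optimal diet: B, H, F — 3 of 5 types.

3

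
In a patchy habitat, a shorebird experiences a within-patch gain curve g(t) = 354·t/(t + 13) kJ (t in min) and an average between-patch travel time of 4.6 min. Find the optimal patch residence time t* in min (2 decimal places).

Maximise g(t)/(T+t): set derivative to zero → g'(t)(T+t) = g(t).
g'(t) = 354·13/(t + 13)². Setting 354·13/(t+13)² = 354t/[(t+13)(4.6+t)] gives 13(4.6+t) = t(t+13), so t² = 13×4.6 = 59.8.
t* = √59.8 = 7.733 min.

7.73 min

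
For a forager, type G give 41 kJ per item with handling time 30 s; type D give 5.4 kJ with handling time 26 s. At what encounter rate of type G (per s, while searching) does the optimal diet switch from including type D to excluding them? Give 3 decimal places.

0.006 per s

At the threshold, the rate on type G alone equals the profitability of type D: λ·41/(1 + λ·30) = 5.4/26 = 0.2077.
Rearranging, λ(41 − 0.2077×30) = 0.2077, so λ = 0.2077/34.77 = 0.005973 per s.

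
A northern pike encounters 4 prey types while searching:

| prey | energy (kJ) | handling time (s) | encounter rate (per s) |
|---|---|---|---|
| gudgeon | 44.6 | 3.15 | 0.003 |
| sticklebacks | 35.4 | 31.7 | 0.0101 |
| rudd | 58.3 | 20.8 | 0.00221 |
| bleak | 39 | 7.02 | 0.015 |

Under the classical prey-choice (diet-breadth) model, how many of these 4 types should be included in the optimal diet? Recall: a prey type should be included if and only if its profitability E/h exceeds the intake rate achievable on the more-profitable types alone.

4

E/h in descending order: gudgeon 14.2, bleak 5.56, rudd 2.8, sticklebacks 1.12 kJ/s. The optimal diet is the largest prefix of this list for which every included type satisfies E_i/h_i > R on the types above it.
Rate on top 1: 0.1325. bleak: 5.56 > 0.1325 → include.
Rate on top 2: 0.6448. rudd: 2.8 > 0.6448 → include.
Rate on top 3: 0.7303. sticklebacks: 1.12 > 0.7303 → include.
Optimal diet: gudgeon, bleak, rudd, sticklebacks — 4 of 4 types.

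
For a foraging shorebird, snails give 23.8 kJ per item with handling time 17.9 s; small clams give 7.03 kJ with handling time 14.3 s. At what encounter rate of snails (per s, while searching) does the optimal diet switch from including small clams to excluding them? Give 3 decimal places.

0.033 per s

At the threshold, the rate on snails alone equals the profitability of small clams: λ·23.8/(1 + λ·17.9) = 7.03/14.3 = 0.4916.
Rearranging, λ(23.8 − 0.4916×17.9) = 0.4916, so λ = 0.4916/15 = 0.03277 per s.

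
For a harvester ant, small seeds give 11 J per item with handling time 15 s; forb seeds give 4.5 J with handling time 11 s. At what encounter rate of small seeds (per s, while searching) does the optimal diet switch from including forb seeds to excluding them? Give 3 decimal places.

0.084 per s

The zero-one rule: include forb seeds iff E₂/h₂ > λE₁/(1+λh₁). Equality gives the switch point.
λE₁h₂ = E₂ + λE₂h₁ ⇒ λ = E₂/(E₁h₂ − E₂h₁) = 4.5/(121 − 67.5) = 0.08411 per s.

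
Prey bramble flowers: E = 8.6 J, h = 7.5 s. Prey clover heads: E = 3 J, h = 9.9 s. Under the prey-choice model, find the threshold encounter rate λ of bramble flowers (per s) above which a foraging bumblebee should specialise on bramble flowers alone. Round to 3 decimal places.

0.048 per s

The zero-one rule: include clover heads iff E₂/h₂ > λE₁/(1+λh₁). Equality gives the switch point.
λE₁h₂ = E₂ + λE₂h₁ ⇒ λ = E₂/(E₁h₂ − E₂h₁) = 3/(85.14 − 22.5) = 0.04789 per s.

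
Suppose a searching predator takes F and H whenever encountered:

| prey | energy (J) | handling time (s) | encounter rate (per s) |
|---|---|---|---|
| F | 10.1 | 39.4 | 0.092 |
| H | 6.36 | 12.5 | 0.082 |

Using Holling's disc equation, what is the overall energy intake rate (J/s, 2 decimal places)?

0.26 J/s

Energy encountered per unit search time: 0.092×10.1 + 0.082×6.36 = 1.451 J/s.
Handling time per unit search time: 0.092×39.4 + 0.082×12.5 = 4.65.
Rate = 1.451/(1 + 4.65) = 0.2568 J/s.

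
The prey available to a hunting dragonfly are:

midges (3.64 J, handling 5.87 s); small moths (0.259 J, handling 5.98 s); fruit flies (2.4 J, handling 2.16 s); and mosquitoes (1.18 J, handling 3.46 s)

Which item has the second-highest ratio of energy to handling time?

Profitability E/h (J/s): midges = 3.64/5.87 = 0.62, small moths = 0.259/5.98 = 0.0433, fruit flies = 2.4/2.16 = 1.11, mosquitoes = 1.18/3.46 = 0.341.
Ranked: fruit flies > midges > mosquitoes > small moths.

midges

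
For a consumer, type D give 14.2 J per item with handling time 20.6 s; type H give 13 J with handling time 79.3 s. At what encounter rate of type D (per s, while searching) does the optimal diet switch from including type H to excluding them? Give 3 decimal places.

The zero-one rule: include type H iff E₂/h₂ > λE₁/(1+λh₁). Equality gives the switch point.
λE₁h₂ = E₂ + λE₂h₁ ⇒ λ = E₂/(E₁h₂ − E₂h₁) = 13/(1126 − 267.8) = 0.01515 per s.

0.015 per s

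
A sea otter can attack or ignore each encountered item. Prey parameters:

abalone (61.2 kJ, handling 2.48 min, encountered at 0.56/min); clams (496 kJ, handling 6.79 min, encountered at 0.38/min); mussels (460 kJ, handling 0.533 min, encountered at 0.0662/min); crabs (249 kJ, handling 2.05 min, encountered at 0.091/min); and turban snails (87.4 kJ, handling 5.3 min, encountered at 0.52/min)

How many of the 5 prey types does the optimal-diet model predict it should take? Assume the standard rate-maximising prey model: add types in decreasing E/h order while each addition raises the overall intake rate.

E/h in descending order: mussels 863, crabs 121, clams 73, abalone 24.7, turban snails 16.5 kJ/min. The optimal diet is the largest prefix of this list for which every included type satisfies E_i/h_i > R on the types above it.
Rate on top 1: 29.41. crabs: 121 > 29.41 → include.
Rate on top 2: 43.47. clams: 73 > 43.47 → include.
Rate on top 3: 63.54. abalone: 24.7 < 63.54 → exclude; stop.
Optimal diet: mussels, crabs, clams — 3 of 5 types.

3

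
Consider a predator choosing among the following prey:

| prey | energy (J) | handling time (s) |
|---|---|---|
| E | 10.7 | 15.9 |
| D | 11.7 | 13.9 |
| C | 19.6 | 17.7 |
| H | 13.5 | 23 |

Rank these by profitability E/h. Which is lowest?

In descending order of E/h:
C: 19.6/17.7 = 1.11 J/s
D: 11.7/13.9 = 0.842 J/s
E: 10.7/15.9 = 0.673 J/s
H: 13.5/23 = 0.587 J/s

H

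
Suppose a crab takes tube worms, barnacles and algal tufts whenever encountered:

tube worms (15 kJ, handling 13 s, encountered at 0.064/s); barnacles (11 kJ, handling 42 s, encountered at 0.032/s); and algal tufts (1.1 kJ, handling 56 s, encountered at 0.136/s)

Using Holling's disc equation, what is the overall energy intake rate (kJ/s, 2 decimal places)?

0.14 kJ/s

R = Σλ_iE_i / (1 + Σλ_ih_i)
Numerator: 0.064×15 + 0.032×11 + 0.136×1.1 = 1.462
Denominator: 1 + 0.064×13 + 0.032×42 + 0.136×56 = 10.79
R = 1.462/10.79 = 0.1354 kJ/s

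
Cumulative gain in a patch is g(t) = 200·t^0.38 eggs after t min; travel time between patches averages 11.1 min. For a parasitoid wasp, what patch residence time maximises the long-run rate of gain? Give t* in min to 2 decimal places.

Maximise g(t)/(T+t): set derivative to zero → g'(t)(T+t) = g(t).
g'(t) = 0.38·200·t^-0.62. Setting 0.38·200·t^-0.62 = 200·t^0.38/(11.1+t) gives 0.38(11.1+t) = t, so 0.62·t = 0.38×11.1.
t* = 0.38×11.1/0.62 = 6.803 min.

6.80 min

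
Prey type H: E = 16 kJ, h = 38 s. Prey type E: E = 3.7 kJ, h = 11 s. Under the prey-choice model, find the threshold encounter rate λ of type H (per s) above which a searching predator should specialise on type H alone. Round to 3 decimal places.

0.105 per s

At the threshold, the rate on type H alone equals the profitability of type E: λ·16/(1 + λ·38) = 3.7/11 = 0.3364.
Rearranging, λ(16 − 0.3364×38) = 0.3364, so λ = 0.3364/3.218 = 0.1045 per s.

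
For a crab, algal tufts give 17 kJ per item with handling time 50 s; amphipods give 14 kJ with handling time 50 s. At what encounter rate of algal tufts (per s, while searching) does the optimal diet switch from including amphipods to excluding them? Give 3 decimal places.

0.093 per s

Drop amphipods once their profitability E₂/h₂ falls below the rate achievable on algal tufts alone: E₂/h₂ = λE₁/(1 + λh₁).
Solve for λ: λE₁h₂ = E₂(1 + λh₁) → λ(E₁h₂ − E₂h₁) = E₂ → λ = E₂/(E₁h₂ − E₂h₁).
λ = 14/(17×50 − 14×50) = 14/150 = 0.09333 per s.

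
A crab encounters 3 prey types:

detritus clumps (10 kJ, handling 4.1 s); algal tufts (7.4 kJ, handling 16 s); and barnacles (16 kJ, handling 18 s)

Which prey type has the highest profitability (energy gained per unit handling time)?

detritus clumps

In descending order of E/h:
detritus clumps: 10/4.1 = 2.44 kJ/s
barnacles: 16/18 = 0.889 kJ/s
algal tufts: 7.4/16 = 0.463 kJ/s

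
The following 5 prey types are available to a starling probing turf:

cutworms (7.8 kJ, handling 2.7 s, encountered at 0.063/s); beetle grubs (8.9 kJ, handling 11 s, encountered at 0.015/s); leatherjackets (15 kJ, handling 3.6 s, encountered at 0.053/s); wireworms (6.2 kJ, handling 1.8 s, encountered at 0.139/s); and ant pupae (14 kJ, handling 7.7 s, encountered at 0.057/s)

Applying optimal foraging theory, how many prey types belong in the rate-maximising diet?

E/h in descending order: leatherjackets 4.17, wireworms 3.44, cutworms 2.89, ant pupae 1.82, beetle grubs 0.809 kJ/s. The optimal diet is the largest prefix of this list for which every included type satisfies E_i/h_i > R on the types above it.
Rate on top 1: 0.6676. wireworms: 3.44 > 0.6676 → include.
Rate on top 2: 1.15. cutworms: 2.89 > 1.15 → include.
Rate on top 3: 1.333. ant pupae: 1.82 > 1.333 → include.
Rate on top 4: 1.437. beetle grubs: 0.809 < 1.437 → exclude; stop.
Optimal diet: leatherjackets, wireworms, cutworms, ant pupae — 4 of 5 types.

4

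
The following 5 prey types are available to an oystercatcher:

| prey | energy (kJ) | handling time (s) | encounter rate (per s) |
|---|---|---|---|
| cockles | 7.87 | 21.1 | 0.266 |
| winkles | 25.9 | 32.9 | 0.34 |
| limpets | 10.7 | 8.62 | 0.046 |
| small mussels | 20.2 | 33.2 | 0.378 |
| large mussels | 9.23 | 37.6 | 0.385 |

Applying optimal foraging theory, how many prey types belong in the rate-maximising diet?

2

Profitabilities (E/h, kJ/s): limpets 1.24, winkles 0.787, small mussels 0.608, cockles 0.373, large mussels 0.245. Add prey in this order while the next type's profitability exceeds the intake rate on those already taken.
Rate on top 1: 0.3524. winkles: 0.787 > 0.3524 → include.
Rate on top 2: 0.739. small mussels: 0.608 < 0.739 → exclude; stop.
Optimal diet: limpets, winkles — 2 of 5 types.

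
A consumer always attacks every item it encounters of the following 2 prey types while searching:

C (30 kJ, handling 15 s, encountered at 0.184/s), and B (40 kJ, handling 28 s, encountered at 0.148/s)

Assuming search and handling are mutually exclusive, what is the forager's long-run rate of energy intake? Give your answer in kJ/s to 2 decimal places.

R = (0.184×30 + 0.148×40) / (1 + 0.184×15 + 0.148×28) = 11.44/7.904 = 1.447 kJ/s.

1.45 kJ/s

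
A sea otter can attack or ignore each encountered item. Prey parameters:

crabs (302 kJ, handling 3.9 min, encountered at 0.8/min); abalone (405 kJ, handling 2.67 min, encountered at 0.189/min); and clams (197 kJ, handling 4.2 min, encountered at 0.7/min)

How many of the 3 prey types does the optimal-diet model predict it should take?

Profitabilities (E/h, kJ/min): abalone 152, crabs 77.4, clams 46.9. Add prey in this order while the next type's profitability exceeds the intake rate on those already taken.
Rate on top 1: 50.87. crabs: 77.4 > 50.87 → include.
Rate on top 2: 68.79. clams: 46.9 < 68.79 → exclude; stop.
Optimal diet: abalone, crabs — 2 of 3 types.

2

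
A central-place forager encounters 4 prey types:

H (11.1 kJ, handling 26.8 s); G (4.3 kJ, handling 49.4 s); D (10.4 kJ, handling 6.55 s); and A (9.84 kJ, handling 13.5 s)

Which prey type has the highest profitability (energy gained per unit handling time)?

D

In descending order of E/h:
D: 10.4/6.55 = 1.59 kJ/s
A: 9.84/13.5 = 0.729 kJ/s
H: 11.1/26.8 = 0.414 kJ/s
G: 4.3/49.4 = 0.087 kJ/s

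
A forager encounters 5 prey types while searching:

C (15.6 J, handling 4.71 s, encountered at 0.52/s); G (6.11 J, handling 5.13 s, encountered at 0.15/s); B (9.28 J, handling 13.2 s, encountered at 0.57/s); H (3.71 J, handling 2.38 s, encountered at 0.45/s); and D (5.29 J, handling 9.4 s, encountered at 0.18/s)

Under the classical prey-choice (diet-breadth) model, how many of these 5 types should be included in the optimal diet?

Profitabilities (E/h, J/s): C 3.31, H 1.56, G 1.19, B 0.703, D 0.563. Add prey in this order while the next type's profitability exceeds the intake rate on those already taken.
Rate on top 1: 2.352. H: 1.56 < 2.352 → exclude; stop.
Optimal diet: C — 1 of 5 types.

1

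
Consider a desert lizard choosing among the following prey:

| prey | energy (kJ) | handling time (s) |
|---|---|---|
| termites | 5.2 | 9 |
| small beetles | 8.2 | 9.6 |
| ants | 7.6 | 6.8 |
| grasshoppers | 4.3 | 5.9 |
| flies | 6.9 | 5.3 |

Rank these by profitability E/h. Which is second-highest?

In descending order of E/h:
flies: 6.9/5.3 = 1.3 kJ/s
ants: 7.6/6.8 = 1.12 kJ/s
small beetles: 8.2/9.6 = 0.854 kJ/s
grasshoppers: 4.3/5.9 = 0.729 kJ/s
termites: 5.2/9 = 0.578 kJ/s

ants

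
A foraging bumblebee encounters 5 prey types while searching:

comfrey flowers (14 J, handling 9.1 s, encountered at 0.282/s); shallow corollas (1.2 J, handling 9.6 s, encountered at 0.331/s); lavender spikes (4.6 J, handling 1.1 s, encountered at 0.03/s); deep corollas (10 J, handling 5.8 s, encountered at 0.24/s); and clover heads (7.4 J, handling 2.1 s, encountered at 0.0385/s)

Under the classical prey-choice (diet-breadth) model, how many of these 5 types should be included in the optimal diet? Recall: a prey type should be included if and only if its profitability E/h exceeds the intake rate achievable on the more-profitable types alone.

4

Rank by E/h (J/s): lavender spikes 4.18, clover heads 3.52, deep corollas 1.72, comfrey flowers 1.54, shallow corollas 0.125. Include each in turn until the next type's E/h falls below the running intake rate.
Rate on top 1: 0.1336. clover heads: 3.52 > 0.1336 → include.
Rate on top 2: 0.3797. deep corollas: 1.72 > 0.3797 → include.
Rate on top 3: 1.127. comfrey flowers: 1.54 > 1.127 → include.
Rate on top 4: 1.335. shallow corollas: 0.125 < 1.335 → exclude; stop.
Optimal diet: lavender spikes, clover heads, deep corollas, comfrey flowers — 4 of 5 types.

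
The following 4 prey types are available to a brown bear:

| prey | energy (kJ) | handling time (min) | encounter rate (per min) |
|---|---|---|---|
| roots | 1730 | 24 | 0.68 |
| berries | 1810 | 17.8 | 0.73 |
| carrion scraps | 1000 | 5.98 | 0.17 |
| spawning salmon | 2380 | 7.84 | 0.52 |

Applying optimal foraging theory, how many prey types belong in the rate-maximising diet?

E/h in descending order: spawning salmon 304, carrion scraps 167, berries 102, roots 72.1 kJ/min. The optimal diet is the largest prefix of this list for which every included type satisfies E_i/h_i > R on the types above it.
Rate on top 1: 243.8. carrion scraps: 167 < 243.8 → exclude; stop.
Optimal diet: spawning salmon — 1 of 4 types.

1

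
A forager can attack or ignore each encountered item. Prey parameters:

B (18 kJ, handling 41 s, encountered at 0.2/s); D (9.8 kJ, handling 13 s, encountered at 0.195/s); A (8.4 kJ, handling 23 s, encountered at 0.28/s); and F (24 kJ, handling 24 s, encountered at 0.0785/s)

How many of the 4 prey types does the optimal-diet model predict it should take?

E/h in descending order: F 1, D 0.754, B 0.439, A 0.365 kJ/s. The optimal diet is the largest prefix of this list for which every included type satisfies E_i/h_i > R on the types above it.
Rate on top 1: 0.6533. D: 0.754 > 0.6533 → include.
Rate on top 2: 0.7003. B: 0.439 < 0.7003 → exclude; stop.
Optimal diet: F, D — 2 of 4 types.

2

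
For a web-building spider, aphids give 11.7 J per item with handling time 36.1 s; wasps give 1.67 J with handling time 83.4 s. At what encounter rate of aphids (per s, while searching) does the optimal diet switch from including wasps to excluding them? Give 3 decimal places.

0.002 per s

At the threshold, the rate on aphids alone equals the profitability of wasps: λ·11.7/(1 + λ·36.1) = 1.67/83.4 = 0.02002.
Rearranging, λ(11.7 − 0.02002×36.1) = 0.02002, so λ = 0.02002/10.98 = 0.001824 per s.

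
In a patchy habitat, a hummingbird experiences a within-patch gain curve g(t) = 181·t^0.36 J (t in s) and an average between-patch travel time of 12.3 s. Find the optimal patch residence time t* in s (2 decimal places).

By the marginal value theorem, leave when the instantaneous gain rate g'(t) equals the habitat-wide average g(t)/(T + t).
g'(t) = 0.36·181·t^-0.64. Setting 0.36·181·t^-0.64 = 181·t^0.36/(12.3+t) gives 0.36(12.3+t) = t, so 0.64·t = 0.36×12.3.
t* = 0.36×12.3/0.64 = 6.919 s.

6.92 s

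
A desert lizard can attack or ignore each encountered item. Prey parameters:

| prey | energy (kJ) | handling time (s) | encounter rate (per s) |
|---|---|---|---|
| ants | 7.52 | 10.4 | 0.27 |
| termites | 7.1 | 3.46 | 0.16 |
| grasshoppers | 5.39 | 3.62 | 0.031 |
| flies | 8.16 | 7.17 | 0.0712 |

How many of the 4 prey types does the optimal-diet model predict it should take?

3

Profitabilities (E/h, kJ/s): termites 2.05, grasshoppers 1.49, flies 1.14, ants 0.723. Add prey in this order while the next type's profitability exceeds the intake rate on those already taken.
Rate on top 1: 0.7312. grasshoppers: 1.49 > 0.7312 → include.
Rate on top 2: 0.7823. flies: 1.14 > 0.7823 → include.
Rate on top 3: 0.8657. ants: 0.723 < 0.8657 → exclude; stop.
Optimal diet: termites, grasshoppers, flies — 3 of 4 types.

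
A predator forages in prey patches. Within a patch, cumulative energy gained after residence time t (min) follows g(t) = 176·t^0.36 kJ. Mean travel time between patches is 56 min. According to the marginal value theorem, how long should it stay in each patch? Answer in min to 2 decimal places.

31.50 min

By the marginal value theorem, leave when the instantaneous gain rate g'(t) equals the habitat-wide average g(t)/(T + t).
g'(t) = 0.36·176·t^-0.64. Setting 0.36·176·t^-0.64 = 176·t^0.36/(56+t) gives 0.36(56+t) = t, so 0.64·t = 0.36×56.
t* = 0.36×56/0.64 = 31.5 min.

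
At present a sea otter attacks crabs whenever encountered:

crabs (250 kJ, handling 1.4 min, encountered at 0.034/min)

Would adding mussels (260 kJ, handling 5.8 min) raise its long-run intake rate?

On crabs alone, R = ΣλE/(1+Σλh) = 8.5/1.048 = 8.114 kJ/min.
mussels: E/h = 260/5.8 = 44.83 kJ/min.
Since 44.83 > R, including mussels increases the long-run rate.

Yes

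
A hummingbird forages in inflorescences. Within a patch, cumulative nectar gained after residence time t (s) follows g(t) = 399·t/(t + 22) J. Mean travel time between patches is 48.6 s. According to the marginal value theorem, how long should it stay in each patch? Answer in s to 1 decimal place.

32.7 s

By the marginal value theorem, leave when the instantaneous gain rate g'(t) equals the habitat-wide average g(t)/(T + t).
g'(t) = 399·22/(t + 22)². Setting 399·22/(t+22)² = 399t/[(t+22)(48.6+t)] gives 22(48.6+t) = t(t+22), so t² = 22×48.6 = 1069.
t* = √1069 = 32.7 s.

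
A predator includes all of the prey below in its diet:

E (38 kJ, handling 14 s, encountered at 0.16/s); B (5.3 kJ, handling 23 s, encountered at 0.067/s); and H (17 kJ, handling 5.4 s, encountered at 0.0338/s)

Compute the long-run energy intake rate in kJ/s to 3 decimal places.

1.412 kJ/s

Energy encountered per unit search time: 0.16×38 + 0.067×5.3 + 0.0338×17 = 7.01 kJ/s.
Handling time per unit search time: 0.16×14 + 0.067×23 + 0.0338×5.4 = 3.964.
Rate = 7.01/(1 + 3.964) = 1.412 kJ/s.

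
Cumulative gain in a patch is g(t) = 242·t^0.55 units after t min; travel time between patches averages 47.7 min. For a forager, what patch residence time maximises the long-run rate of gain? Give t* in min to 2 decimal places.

Optimal t* satisfies g'(t*) = g(t*)/(T + t*).
g'(t) = 0.55·242·t^-0.45. Setting 0.55·242·t^-0.45 = 242·t^0.55/(47.7+t) gives 0.55(47.7+t) = t, so 0.45·t = 0.55×47.7.
t* = 0.55×47.7/0.45 = 58.3 min.

58.30 min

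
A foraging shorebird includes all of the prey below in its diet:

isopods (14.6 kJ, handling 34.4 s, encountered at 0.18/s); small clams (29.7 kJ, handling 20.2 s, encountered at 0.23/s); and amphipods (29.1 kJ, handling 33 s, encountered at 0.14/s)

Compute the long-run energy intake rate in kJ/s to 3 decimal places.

R = Σλ_iE_i / (1 + Σλ_ih_i)
Numerator: 0.18×14.6 + 0.23×29.7 + 0.14×29.1 = 13.53
Denominator: 1 + 0.18×34.4 + 0.23×20.2 + 0.14×33 = 16.46
R = 13.53/16.46 = 0.8223 kJ/s

0.822 kJ/s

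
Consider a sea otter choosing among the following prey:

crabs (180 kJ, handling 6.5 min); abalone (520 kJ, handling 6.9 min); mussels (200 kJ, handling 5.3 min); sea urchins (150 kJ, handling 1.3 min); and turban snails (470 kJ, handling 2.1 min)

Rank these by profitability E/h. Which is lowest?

crabs

Profitability E/h (kJ/min): crabs = 180/6.5 = 27.7, abalone = 520/6.9 = 75.4, mussels = 200/5.3 = 37.7, sea urchins = 150/1.3 = 115, turban snails = 470/2.1 = 224.
Ranked: turban snails > sea urchins > abalone > mussels > crabs.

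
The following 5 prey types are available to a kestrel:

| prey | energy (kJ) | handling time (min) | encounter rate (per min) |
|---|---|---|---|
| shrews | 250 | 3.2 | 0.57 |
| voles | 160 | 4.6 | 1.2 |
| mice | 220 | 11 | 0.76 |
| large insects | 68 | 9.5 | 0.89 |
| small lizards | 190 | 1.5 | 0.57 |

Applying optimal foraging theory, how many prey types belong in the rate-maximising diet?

E/h in descending order: small lizards 127, shrews 78.1, voles 34.8, mice 20, large insects 7.16 kJ/min. The optimal diet is the largest prefix of this list for which every included type satisfies E_i/h_i > R on the types above it.
Rate on top 1: 58.38. shrews: 78.1 > 58.38 → include.
Rate on top 2: 68.17. voles: 34.8 < 68.17 → exclude; stop.
Optimal diet: small lizards, shrews — 2 of 5 types.

2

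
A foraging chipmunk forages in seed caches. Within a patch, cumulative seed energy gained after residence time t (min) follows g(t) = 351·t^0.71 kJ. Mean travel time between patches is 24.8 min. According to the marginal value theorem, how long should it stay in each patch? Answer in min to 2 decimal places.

Maximise g(t)/(T+t): set derivative to zero → g'(t)(T+t) = g(t).
g'(t) = 0.71·351·t^-0.29. Setting 0.71·351·t^-0.29 = 351·t^0.71/(24.8+t) gives 0.71(24.8+t) = t, so 0.29·t = 0.71×24.8.
t* = 0.71×24.8/0.29 = 60.72 min.

60.72 min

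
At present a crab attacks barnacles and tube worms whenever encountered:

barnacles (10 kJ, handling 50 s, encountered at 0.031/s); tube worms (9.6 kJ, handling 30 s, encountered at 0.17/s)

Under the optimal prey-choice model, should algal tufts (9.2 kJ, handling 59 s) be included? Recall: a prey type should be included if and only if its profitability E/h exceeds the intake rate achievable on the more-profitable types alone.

No

Intake rate on the current diet: R = (0.031×10 + 0.17×9.6) / (1 + 0.031×50 + 0.17×30) = 1.942/7.65 = 0.2539 kJ/s.
Profitability of algal tufts: 9.2/59 = 0.1559 kJ/s.
0.1559 < 0.2539, so adding algal tufts would lower the average — exclude it.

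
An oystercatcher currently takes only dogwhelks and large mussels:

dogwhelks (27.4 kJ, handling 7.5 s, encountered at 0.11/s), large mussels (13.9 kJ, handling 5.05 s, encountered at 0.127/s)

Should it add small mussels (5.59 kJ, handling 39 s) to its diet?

No

On dogwhelks and large mussels alone, R = ΣλE/(1+Σλh) = 4.779/2.466 = 1.938 kJ/s.
Profitability of small mussels: 5.59/39 = 0.1433 kJ/s.
Since 0.1433 < R, time spent handling small mussels is better spent searching.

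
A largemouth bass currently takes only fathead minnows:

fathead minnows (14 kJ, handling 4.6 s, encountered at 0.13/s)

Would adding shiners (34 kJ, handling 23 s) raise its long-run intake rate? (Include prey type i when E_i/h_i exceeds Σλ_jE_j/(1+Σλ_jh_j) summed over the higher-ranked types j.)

Yes

Intake rate on the current diet: R = (0.13×14) / (1 + 0.13×4.6) = 1.82/1.598 = 1.139 kJ/s.
Profitability of shiners: 34/23 = 1.478 kJ/s.
1.478 > 1.139, so adding shiners raises the average — include it.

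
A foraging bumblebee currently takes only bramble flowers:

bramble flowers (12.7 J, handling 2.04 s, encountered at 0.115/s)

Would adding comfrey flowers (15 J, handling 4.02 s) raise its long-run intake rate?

Current rate: (0.115×12.7)/(1 + 0.115×2.04) = 1.183 J/s.
comfrey flowers: E/h = 15/4.02 = 3.731 J/s.
3.731 > 1.183, so adding comfrey flowers raises the average — include it.

Yes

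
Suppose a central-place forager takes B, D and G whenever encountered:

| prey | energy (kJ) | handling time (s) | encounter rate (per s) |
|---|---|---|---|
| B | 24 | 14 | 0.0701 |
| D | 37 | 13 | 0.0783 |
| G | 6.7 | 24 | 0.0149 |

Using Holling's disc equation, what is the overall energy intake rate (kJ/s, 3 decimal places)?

1.394 kJ/s

R = (0.0701×24 + 0.0783×37 + 0.0149×6.7) / (1 + 0.0701×14 + 0.0783×13 + 0.0149×24) = 4.679/3.357 = 1.394 kJ/s.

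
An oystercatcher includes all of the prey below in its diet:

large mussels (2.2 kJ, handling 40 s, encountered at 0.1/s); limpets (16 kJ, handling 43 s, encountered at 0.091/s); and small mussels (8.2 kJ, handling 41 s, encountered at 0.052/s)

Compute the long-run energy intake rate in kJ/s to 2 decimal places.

0.19 kJ/s

R = (0.1×2.2 + 0.091×16 + 0.052×8.2) / (1 + 0.1×40 + 0.091×43 + 0.052×41) = 2.102/11.04 = 0.1903 kJ/s.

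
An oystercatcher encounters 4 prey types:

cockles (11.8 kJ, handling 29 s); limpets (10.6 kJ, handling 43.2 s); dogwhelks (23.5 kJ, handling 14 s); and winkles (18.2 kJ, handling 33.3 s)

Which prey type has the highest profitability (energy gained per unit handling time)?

dogwhelks

In descending order of E/h:
dogwhelks: 23.5/14 = 1.68 kJ/s
winkles: 18.2/33.3 = 0.547 kJ/s
cockles: 11.8/29 = 0.407 kJ/s
limpets: 10.6/43.2 = 0.245 kJ/s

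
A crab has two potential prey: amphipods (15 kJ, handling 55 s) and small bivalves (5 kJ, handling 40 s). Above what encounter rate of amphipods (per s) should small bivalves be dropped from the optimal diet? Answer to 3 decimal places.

At the threshold, the rate on amphipods alone equals the profitability of small bivalves: λ·15/(1 + λ·55) = 5/40 = 0.125.
Rearranging, λ(15 − 0.125×55) = 0.125, so λ = 0.125/8.125 = 0.01538 per s.

0.015 per s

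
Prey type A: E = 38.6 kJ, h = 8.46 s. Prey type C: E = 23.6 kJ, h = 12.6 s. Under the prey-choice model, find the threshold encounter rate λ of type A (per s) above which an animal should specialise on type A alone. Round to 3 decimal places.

0.082 per s

Drop type C once their profitability E₂/h₂ falls below the rate achievable on type A alone: E₂/h₂ = λE₁/(1 + λh₁).
Solve for λ: λE₁h₂ = E₂(1 + λh₁) → λ(E₁h₂ − E₂h₁) = E₂ → λ = E₂/(E₁h₂ − E₂h₁).
λ = 23.6/(38.6×12.6 − 23.6×8.46) = 23.6/286.7 = 0.08231 per s.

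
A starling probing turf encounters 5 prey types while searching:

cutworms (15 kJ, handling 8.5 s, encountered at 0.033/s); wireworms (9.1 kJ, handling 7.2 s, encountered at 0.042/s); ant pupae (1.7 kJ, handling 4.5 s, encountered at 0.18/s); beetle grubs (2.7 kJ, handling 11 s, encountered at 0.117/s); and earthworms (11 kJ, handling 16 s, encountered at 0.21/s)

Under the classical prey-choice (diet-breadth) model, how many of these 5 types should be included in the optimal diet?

Rank by E/h (kJ/s): cutworms 1.76, wireworms 1.26, earthworms 0.688, ant pupae 0.378, beetle grubs 0.245. Include each in turn until the next type's E/h falls below the running intake rate.
Rate on top 1: 0.3866. wireworms: 1.26 > 0.3866 → include.
Rate on top 2: 0.5542. earthworms: 0.688 > 0.5542 → include.
Rate on top 3: 0.6448. ant pupae: 0.378 < 0.6448 → exclude; stop.
Optimal diet: cutworms, wireworms, earthworms — 3 of 5 types.

3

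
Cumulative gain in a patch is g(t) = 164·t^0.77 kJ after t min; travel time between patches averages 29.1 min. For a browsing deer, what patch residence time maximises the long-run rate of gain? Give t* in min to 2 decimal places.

97.42 min

By the marginal value theorem, leave when the instantaneous gain rate g'(t) equals the habitat-wide average g(t)/(T + t).
g'(t) = 0.77·164·t^-0.23. Setting 0.77·164·t^-0.23 = 164·t^0.77/(29.1+t) gives 0.77(29.1+t) = t, so 0.23·t = 0.77×29.1.
t* = 0.77×29.1/0.23 = 97.42 min.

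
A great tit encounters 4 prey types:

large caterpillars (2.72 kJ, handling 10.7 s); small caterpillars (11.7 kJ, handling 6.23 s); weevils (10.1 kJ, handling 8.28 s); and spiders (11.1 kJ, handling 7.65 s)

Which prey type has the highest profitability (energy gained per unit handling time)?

In descending order of E/h:
small caterpillars: 11.7/6.23 = 1.88 kJ/s
spiders: 11.1/7.65 = 1.45 kJ/s
weevils: 10.1/8.28 = 1.22 kJ/s
large caterpillars: 2.72/10.7 = 0.254 kJ/s

small caterpillars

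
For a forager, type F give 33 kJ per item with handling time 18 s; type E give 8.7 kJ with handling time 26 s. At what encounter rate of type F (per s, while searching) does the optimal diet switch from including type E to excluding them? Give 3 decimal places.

At the threshold, the rate on type F alone equals the profitability of type E: λ·33/(1 + λ·18) = 8.7/26 = 0.3346.
Rearranging, λ(33 − 0.3346×18) = 0.3346, so λ = 0.3346/26.98 = 0.0124 per s.

0.012 per s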